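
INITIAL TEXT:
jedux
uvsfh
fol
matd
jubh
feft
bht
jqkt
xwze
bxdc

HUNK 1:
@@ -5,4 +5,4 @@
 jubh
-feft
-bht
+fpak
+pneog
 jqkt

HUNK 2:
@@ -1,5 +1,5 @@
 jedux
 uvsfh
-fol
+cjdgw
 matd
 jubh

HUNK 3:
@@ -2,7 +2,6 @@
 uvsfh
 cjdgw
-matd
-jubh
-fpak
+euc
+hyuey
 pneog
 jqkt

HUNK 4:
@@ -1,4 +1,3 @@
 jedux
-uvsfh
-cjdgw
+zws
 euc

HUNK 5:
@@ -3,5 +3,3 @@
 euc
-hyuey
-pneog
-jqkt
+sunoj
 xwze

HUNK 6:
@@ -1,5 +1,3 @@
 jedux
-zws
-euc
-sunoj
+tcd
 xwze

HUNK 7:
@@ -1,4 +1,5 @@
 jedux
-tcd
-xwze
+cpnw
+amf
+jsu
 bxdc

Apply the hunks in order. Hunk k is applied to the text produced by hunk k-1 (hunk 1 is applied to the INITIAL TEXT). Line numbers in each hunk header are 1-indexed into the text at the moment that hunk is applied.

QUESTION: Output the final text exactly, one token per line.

Answer: jedux
cpnw
amf
jsu
bxdc

Derivation:
Hunk 1: at line 5 remove [feft,bht] add [fpak,pneog] -> 10 lines: jedux uvsfh fol matd jubh fpak pneog jqkt xwze bxdc
Hunk 2: at line 1 remove [fol] add [cjdgw] -> 10 lines: jedux uvsfh cjdgw matd jubh fpak pneog jqkt xwze bxdc
Hunk 3: at line 2 remove [matd,jubh,fpak] add [euc,hyuey] -> 9 lines: jedux uvsfh cjdgw euc hyuey pneog jqkt xwze bxdc
Hunk 4: at line 1 remove [uvsfh,cjdgw] add [zws] -> 8 lines: jedux zws euc hyuey pneog jqkt xwze bxdc
Hunk 5: at line 3 remove [hyuey,pneog,jqkt] add [sunoj] -> 6 lines: jedux zws euc sunoj xwze bxdc
Hunk 6: at line 1 remove [zws,euc,sunoj] add [tcd] -> 4 lines: jedux tcd xwze bxdc
Hunk 7: at line 1 remove [tcd,xwze] add [cpnw,amf,jsu] -> 5 lines: jedux cpnw amf jsu bxdc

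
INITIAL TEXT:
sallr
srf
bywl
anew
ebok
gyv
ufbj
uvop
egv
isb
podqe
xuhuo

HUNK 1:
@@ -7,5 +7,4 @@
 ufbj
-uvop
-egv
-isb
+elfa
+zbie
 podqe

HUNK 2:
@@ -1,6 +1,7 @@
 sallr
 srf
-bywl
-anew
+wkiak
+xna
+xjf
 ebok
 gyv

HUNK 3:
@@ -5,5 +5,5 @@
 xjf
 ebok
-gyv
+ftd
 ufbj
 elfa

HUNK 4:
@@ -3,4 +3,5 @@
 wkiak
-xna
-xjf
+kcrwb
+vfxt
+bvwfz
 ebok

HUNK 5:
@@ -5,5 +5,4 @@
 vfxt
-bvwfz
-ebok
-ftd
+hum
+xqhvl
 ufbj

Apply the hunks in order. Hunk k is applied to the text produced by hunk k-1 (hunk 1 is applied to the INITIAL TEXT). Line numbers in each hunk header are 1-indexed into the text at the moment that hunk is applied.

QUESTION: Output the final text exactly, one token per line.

Answer: sallr
srf
wkiak
kcrwb
vfxt
hum
xqhvl
ufbj
elfa
zbie
podqe
xuhuo

Derivation:
Hunk 1: at line 7 remove [uvop,egv,isb] add [elfa,zbie] -> 11 lines: sallr srf bywl anew ebok gyv ufbj elfa zbie podqe xuhuo
Hunk 2: at line 1 remove [bywl,anew] add [wkiak,xna,xjf] -> 12 lines: sallr srf wkiak xna xjf ebok gyv ufbj elfa zbie podqe xuhuo
Hunk 3: at line 5 remove [gyv] add [ftd] -> 12 lines: sallr srf wkiak xna xjf ebok ftd ufbj elfa zbie podqe xuhuo
Hunk 4: at line 3 remove [xna,xjf] add [kcrwb,vfxt,bvwfz] -> 13 lines: sallr srf wkiak kcrwb vfxt bvwfz ebok ftd ufbj elfa zbie podqe xuhuo
Hunk 5: at line 5 remove [bvwfz,ebok,ftd] add [hum,xqhvl] -> 12 lines: sallr srf wkiak kcrwb vfxt hum xqhvl ufbj elfa zbie podqe xuhuo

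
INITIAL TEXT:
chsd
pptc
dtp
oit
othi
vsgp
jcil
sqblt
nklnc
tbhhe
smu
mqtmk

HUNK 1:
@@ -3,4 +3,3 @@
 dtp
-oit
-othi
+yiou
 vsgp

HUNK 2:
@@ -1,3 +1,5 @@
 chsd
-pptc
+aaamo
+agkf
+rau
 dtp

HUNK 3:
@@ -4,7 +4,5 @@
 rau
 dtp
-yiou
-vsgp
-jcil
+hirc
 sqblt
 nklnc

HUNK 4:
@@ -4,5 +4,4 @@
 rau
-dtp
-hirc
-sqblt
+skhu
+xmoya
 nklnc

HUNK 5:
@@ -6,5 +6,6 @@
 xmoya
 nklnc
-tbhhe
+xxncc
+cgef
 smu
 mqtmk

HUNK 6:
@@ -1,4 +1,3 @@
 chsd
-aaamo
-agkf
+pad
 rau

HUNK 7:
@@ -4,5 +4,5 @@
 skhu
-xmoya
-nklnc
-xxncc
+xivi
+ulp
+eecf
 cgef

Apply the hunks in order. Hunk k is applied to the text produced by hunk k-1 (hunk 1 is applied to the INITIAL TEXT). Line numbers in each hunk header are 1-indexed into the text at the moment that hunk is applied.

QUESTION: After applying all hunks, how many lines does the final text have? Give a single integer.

Answer: 10

Derivation:
Hunk 1: at line 3 remove [oit,othi] add [yiou] -> 11 lines: chsd pptc dtp yiou vsgp jcil sqblt nklnc tbhhe smu mqtmk
Hunk 2: at line 1 remove [pptc] add [aaamo,agkf,rau] -> 13 lines: chsd aaamo agkf rau dtp yiou vsgp jcil sqblt nklnc tbhhe smu mqtmk
Hunk 3: at line 4 remove [yiou,vsgp,jcil] add [hirc] -> 11 lines: chsd aaamo agkf rau dtp hirc sqblt nklnc tbhhe smu mqtmk
Hunk 4: at line 4 remove [dtp,hirc,sqblt] add [skhu,xmoya] -> 10 lines: chsd aaamo agkf rau skhu xmoya nklnc tbhhe smu mqtmk
Hunk 5: at line 6 remove [tbhhe] add [xxncc,cgef] -> 11 lines: chsd aaamo agkf rau skhu xmoya nklnc xxncc cgef smu mqtmk
Hunk 6: at line 1 remove [aaamo,agkf] add [pad] -> 10 lines: chsd pad rau skhu xmoya nklnc xxncc cgef smu mqtmk
Hunk 7: at line 4 remove [xmoya,nklnc,xxncc] add [xivi,ulp,eecf] -> 10 lines: chsd pad rau skhu xivi ulp eecf cgef smu mqtmk
Final line count: 10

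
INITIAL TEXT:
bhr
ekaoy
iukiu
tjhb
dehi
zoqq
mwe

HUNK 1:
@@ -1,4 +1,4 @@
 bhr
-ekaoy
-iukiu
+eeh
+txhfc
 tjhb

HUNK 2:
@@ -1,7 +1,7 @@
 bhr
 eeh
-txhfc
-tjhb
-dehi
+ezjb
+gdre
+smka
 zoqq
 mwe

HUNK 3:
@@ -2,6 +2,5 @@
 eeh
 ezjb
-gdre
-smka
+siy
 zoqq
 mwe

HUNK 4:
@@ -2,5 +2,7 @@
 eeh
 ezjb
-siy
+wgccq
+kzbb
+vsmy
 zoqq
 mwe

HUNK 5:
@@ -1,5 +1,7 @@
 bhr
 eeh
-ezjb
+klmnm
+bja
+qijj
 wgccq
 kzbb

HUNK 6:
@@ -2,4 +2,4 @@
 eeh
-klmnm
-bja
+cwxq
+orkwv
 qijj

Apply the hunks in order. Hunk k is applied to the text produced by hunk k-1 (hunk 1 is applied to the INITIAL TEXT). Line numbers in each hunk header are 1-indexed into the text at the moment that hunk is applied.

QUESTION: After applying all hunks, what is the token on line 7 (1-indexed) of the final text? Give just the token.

Hunk 1: at line 1 remove [ekaoy,iukiu] add [eeh,txhfc] -> 7 lines: bhr eeh txhfc tjhb dehi zoqq mwe
Hunk 2: at line 1 remove [txhfc,tjhb,dehi] add [ezjb,gdre,smka] -> 7 lines: bhr eeh ezjb gdre smka zoqq mwe
Hunk 3: at line 2 remove [gdre,smka] add [siy] -> 6 lines: bhr eeh ezjb siy zoqq mwe
Hunk 4: at line 2 remove [siy] add [wgccq,kzbb,vsmy] -> 8 lines: bhr eeh ezjb wgccq kzbb vsmy zoqq mwe
Hunk 5: at line 1 remove [ezjb] add [klmnm,bja,qijj] -> 10 lines: bhr eeh klmnm bja qijj wgccq kzbb vsmy zoqq mwe
Hunk 6: at line 2 remove [klmnm,bja] add [cwxq,orkwv] -> 10 lines: bhr eeh cwxq orkwv qijj wgccq kzbb vsmy zoqq mwe
Final line 7: kzbb

Answer: kzbb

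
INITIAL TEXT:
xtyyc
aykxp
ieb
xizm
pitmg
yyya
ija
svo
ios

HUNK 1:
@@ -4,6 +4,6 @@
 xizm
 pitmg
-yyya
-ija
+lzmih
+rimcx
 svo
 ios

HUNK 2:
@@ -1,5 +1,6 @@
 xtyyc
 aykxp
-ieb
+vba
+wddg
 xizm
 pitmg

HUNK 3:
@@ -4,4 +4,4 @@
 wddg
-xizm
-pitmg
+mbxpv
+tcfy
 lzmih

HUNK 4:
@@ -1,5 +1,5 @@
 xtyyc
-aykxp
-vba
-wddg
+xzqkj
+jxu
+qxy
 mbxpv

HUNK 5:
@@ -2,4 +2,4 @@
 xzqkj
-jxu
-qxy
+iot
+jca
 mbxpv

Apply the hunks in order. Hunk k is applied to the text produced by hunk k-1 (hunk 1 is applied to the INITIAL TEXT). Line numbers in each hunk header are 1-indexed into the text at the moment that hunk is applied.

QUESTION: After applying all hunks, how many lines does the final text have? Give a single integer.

Answer: 10

Derivation:
Hunk 1: at line 4 remove [yyya,ija] add [lzmih,rimcx] -> 9 lines: xtyyc aykxp ieb xizm pitmg lzmih rimcx svo ios
Hunk 2: at line 1 remove [ieb] add [vba,wddg] -> 10 lines: xtyyc aykxp vba wddg xizm pitmg lzmih rimcx svo ios
Hunk 3: at line 4 remove [xizm,pitmg] add [mbxpv,tcfy] -> 10 lines: xtyyc aykxp vba wddg mbxpv tcfy lzmih rimcx svo ios
Hunk 4: at line 1 remove [aykxp,vba,wddg] add [xzqkj,jxu,qxy] -> 10 lines: xtyyc xzqkj jxu qxy mbxpv tcfy lzmih rimcx svo ios
Hunk 5: at line 2 remove [jxu,qxy] add [iot,jca] -> 10 lines: xtyyc xzqkj iot jca mbxpv tcfy lzmih rimcx svo ios
Final line count: 10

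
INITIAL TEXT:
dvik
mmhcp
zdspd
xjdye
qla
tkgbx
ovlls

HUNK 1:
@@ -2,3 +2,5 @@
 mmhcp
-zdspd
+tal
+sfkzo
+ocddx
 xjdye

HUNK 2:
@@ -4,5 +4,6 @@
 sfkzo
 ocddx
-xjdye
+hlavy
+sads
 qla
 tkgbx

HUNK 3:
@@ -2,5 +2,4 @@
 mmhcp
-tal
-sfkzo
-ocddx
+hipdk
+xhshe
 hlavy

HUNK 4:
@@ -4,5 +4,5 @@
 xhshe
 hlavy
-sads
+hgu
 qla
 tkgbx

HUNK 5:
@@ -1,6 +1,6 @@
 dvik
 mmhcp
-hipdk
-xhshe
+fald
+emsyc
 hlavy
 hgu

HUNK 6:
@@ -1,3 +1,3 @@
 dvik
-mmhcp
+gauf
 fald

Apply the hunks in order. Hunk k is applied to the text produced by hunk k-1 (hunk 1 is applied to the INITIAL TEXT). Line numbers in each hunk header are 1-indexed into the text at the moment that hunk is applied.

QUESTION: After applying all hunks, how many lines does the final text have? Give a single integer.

Answer: 9

Derivation:
Hunk 1: at line 2 remove [zdspd] add [tal,sfkzo,ocddx] -> 9 lines: dvik mmhcp tal sfkzo ocddx xjdye qla tkgbx ovlls
Hunk 2: at line 4 remove [xjdye] add [hlavy,sads] -> 10 lines: dvik mmhcp tal sfkzo ocddx hlavy sads qla tkgbx ovlls
Hunk 3: at line 2 remove [tal,sfkzo,ocddx] add [hipdk,xhshe] -> 9 lines: dvik mmhcp hipdk xhshe hlavy sads qla tkgbx ovlls
Hunk 4: at line 4 remove [sads] add [hgu] -> 9 lines: dvik mmhcp hipdk xhshe hlavy hgu qla tkgbx ovlls
Hunk 5: at line 1 remove [hipdk,xhshe] add [fald,emsyc] -> 9 lines: dvik mmhcp fald emsyc hlavy hgu qla tkgbx ovlls
Hunk 6: at line 1 remove [mmhcp] add [gauf] -> 9 lines: dvik gauf fald emsyc hlavy hgu qla tkgbx ovlls
Final line count: 9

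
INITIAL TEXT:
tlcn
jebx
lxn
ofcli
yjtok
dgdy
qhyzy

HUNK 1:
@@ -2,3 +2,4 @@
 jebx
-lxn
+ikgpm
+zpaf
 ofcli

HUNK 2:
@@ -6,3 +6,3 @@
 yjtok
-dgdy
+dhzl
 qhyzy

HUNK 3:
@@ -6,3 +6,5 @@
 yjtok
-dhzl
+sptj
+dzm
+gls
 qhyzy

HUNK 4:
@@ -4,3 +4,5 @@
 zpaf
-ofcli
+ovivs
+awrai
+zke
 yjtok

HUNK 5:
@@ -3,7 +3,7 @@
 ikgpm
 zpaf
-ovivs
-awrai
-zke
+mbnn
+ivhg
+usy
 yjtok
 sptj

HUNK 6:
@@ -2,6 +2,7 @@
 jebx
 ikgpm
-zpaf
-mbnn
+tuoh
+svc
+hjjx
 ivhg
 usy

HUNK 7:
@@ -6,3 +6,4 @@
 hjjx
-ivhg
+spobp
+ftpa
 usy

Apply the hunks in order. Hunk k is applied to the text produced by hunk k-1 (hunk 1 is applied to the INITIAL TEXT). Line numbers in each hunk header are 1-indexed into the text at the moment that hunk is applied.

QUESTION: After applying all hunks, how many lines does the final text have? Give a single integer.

Hunk 1: at line 2 remove [lxn] add [ikgpm,zpaf] -> 8 lines: tlcn jebx ikgpm zpaf ofcli yjtok dgdy qhyzy
Hunk 2: at line 6 remove [dgdy] add [dhzl] -> 8 lines: tlcn jebx ikgpm zpaf ofcli yjtok dhzl qhyzy
Hunk 3: at line 6 remove [dhzl] add [sptj,dzm,gls] -> 10 lines: tlcn jebx ikgpm zpaf ofcli yjtok sptj dzm gls qhyzy
Hunk 4: at line 4 remove [ofcli] add [ovivs,awrai,zke] -> 12 lines: tlcn jebx ikgpm zpaf ovivs awrai zke yjtok sptj dzm gls qhyzy
Hunk 5: at line 3 remove [ovivs,awrai,zke] add [mbnn,ivhg,usy] -> 12 lines: tlcn jebx ikgpm zpaf mbnn ivhg usy yjtok sptj dzm gls qhyzy
Hunk 6: at line 2 remove [zpaf,mbnn] add [tuoh,svc,hjjx] -> 13 lines: tlcn jebx ikgpm tuoh svc hjjx ivhg usy yjtok sptj dzm gls qhyzy
Hunk 7: at line 6 remove [ivhg] add [spobp,ftpa] -> 14 lines: tlcn jebx ikgpm tuoh svc hjjx spobp ftpa usy yjtok sptj dzm gls qhyzy
Final line count: 14

Answer: 14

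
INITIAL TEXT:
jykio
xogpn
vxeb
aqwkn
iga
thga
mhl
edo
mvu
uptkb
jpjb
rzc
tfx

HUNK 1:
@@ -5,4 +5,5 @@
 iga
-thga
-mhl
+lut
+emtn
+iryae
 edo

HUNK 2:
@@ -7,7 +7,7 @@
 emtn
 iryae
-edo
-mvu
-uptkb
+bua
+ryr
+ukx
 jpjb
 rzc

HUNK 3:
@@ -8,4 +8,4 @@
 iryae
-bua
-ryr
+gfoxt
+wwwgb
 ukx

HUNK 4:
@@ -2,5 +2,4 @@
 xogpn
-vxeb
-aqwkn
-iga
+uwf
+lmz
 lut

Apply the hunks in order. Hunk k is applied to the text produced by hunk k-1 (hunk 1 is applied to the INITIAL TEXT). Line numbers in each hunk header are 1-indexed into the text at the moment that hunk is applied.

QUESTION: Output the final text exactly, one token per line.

Answer: jykio
xogpn
uwf
lmz
lut
emtn
iryae
gfoxt
wwwgb
ukx
jpjb
rzc
tfx

Derivation:
Hunk 1: at line 5 remove [thga,mhl] add [lut,emtn,iryae] -> 14 lines: jykio xogpn vxeb aqwkn iga lut emtn iryae edo mvu uptkb jpjb rzc tfx
Hunk 2: at line 7 remove [edo,mvu,uptkb] add [bua,ryr,ukx] -> 14 lines: jykio xogpn vxeb aqwkn iga lut emtn iryae bua ryr ukx jpjb rzc tfx
Hunk 3: at line 8 remove [bua,ryr] add [gfoxt,wwwgb] -> 14 lines: jykio xogpn vxeb aqwkn iga lut emtn iryae gfoxt wwwgb ukx jpjb rzc tfx
Hunk 4: at line 2 remove [vxeb,aqwkn,iga] add [uwf,lmz] -> 13 lines: jykio xogpn uwf lmz lut emtn iryae gfoxt wwwgb ukx jpjb rzc tfx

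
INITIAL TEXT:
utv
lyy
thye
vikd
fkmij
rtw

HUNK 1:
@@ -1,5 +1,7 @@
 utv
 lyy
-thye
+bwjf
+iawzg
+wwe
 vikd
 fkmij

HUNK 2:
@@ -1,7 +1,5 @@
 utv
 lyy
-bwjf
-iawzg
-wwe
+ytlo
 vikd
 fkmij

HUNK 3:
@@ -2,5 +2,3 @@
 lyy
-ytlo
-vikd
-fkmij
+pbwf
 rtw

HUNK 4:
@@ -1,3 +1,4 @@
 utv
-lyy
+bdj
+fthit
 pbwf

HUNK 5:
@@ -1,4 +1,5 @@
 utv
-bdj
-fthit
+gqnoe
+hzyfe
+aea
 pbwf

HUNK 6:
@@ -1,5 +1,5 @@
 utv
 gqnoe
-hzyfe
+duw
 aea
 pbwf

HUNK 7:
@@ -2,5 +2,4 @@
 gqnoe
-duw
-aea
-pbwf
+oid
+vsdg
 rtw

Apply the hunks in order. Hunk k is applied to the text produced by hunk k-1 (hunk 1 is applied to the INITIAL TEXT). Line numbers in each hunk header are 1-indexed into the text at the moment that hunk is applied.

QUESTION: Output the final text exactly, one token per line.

Answer: utv
gqnoe
oid
vsdg
rtw

Derivation:
Hunk 1: at line 1 remove [thye] add [bwjf,iawzg,wwe] -> 8 lines: utv lyy bwjf iawzg wwe vikd fkmij rtw
Hunk 2: at line 1 remove [bwjf,iawzg,wwe] add [ytlo] -> 6 lines: utv lyy ytlo vikd fkmij rtw
Hunk 3: at line 2 remove [ytlo,vikd,fkmij] add [pbwf] -> 4 lines: utv lyy pbwf rtw
Hunk 4: at line 1 remove [lyy] add [bdj,fthit] -> 5 lines: utv bdj fthit pbwf rtw
Hunk 5: at line 1 remove [bdj,fthit] add [gqnoe,hzyfe,aea] -> 6 lines: utv gqnoe hzyfe aea pbwf rtw
Hunk 6: at line 1 remove [hzyfe] add [duw] -> 6 lines: utv gqnoe duw aea pbwf rtw
Hunk 7: at line 2 remove [duw,aea,pbwf] add [oid,vsdg] -> 5 lines: utv gqnoe oid vsdg rtw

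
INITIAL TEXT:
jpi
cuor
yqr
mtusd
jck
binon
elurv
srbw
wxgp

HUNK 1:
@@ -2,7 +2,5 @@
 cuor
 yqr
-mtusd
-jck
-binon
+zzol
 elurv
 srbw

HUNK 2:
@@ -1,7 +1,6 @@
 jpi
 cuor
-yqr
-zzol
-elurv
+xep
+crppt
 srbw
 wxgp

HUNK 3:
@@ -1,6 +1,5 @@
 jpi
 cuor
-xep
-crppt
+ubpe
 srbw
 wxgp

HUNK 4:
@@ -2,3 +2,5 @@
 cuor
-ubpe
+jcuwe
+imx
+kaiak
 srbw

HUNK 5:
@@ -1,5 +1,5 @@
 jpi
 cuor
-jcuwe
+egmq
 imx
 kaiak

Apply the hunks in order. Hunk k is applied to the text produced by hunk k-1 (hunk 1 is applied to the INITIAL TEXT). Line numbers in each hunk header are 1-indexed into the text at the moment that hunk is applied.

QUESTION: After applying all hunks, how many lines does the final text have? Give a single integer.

Hunk 1: at line 2 remove [mtusd,jck,binon] add [zzol] -> 7 lines: jpi cuor yqr zzol elurv srbw wxgp
Hunk 2: at line 1 remove [yqr,zzol,elurv] add [xep,crppt] -> 6 lines: jpi cuor xep crppt srbw wxgp
Hunk 3: at line 1 remove [xep,crppt] add [ubpe] -> 5 lines: jpi cuor ubpe srbw wxgp
Hunk 4: at line 2 remove [ubpe] add [jcuwe,imx,kaiak] -> 7 lines: jpi cuor jcuwe imx kaiak srbw wxgp
Hunk 5: at line 1 remove [jcuwe] add [egmq] -> 7 lines: jpi cuor egmq imx kaiak srbw wxgp
Final line count: 7

Answer: 7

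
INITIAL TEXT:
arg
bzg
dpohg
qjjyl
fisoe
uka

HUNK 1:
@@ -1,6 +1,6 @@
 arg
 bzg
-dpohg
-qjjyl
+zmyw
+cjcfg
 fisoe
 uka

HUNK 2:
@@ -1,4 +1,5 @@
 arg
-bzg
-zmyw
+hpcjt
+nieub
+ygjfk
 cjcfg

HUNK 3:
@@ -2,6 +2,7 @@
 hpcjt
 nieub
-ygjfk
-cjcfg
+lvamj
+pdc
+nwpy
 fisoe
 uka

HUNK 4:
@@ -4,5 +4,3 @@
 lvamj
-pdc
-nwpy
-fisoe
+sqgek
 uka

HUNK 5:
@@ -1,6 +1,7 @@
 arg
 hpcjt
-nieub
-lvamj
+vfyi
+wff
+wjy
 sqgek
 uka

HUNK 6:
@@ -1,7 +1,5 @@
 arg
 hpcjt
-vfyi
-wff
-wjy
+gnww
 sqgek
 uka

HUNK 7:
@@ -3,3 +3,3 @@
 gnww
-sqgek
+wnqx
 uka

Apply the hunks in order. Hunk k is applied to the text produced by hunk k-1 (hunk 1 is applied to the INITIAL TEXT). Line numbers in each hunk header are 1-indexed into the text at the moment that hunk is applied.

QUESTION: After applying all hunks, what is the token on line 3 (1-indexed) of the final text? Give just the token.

Hunk 1: at line 1 remove [dpohg,qjjyl] add [zmyw,cjcfg] -> 6 lines: arg bzg zmyw cjcfg fisoe uka
Hunk 2: at line 1 remove [bzg,zmyw] add [hpcjt,nieub,ygjfk] -> 7 lines: arg hpcjt nieub ygjfk cjcfg fisoe uka
Hunk 3: at line 2 remove [ygjfk,cjcfg] add [lvamj,pdc,nwpy] -> 8 lines: arg hpcjt nieub lvamj pdc nwpy fisoe uka
Hunk 4: at line 4 remove [pdc,nwpy,fisoe] add [sqgek] -> 6 lines: arg hpcjt nieub lvamj sqgek uka
Hunk 5: at line 1 remove [nieub,lvamj] add [vfyi,wff,wjy] -> 7 lines: arg hpcjt vfyi wff wjy sqgek uka
Hunk 6: at line 1 remove [vfyi,wff,wjy] add [gnww] -> 5 lines: arg hpcjt gnww sqgek uka
Hunk 7: at line 3 remove [sqgek] add [wnqx] -> 5 lines: arg hpcjt gnww wnqx uka
Final line 3: gnww

Answer: gnww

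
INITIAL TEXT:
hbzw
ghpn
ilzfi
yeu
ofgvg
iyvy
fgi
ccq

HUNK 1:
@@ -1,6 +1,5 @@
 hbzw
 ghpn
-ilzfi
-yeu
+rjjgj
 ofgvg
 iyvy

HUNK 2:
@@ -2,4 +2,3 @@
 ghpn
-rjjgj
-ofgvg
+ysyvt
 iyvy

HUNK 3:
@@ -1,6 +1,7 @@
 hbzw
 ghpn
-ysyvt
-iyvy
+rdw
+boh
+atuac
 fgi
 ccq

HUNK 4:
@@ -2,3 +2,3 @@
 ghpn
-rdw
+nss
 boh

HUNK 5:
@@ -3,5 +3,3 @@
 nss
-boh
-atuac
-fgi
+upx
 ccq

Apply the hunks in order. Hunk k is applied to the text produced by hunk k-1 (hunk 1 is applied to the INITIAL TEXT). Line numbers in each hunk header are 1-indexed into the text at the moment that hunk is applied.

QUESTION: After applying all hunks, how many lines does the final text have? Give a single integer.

Hunk 1: at line 1 remove [ilzfi,yeu] add [rjjgj] -> 7 lines: hbzw ghpn rjjgj ofgvg iyvy fgi ccq
Hunk 2: at line 2 remove [rjjgj,ofgvg] add [ysyvt] -> 6 lines: hbzw ghpn ysyvt iyvy fgi ccq
Hunk 3: at line 1 remove [ysyvt,iyvy] add [rdw,boh,atuac] -> 7 lines: hbzw ghpn rdw boh atuac fgi ccq
Hunk 4: at line 2 remove [rdw] add [nss] -> 7 lines: hbzw ghpn nss boh atuac fgi ccq
Hunk 5: at line 3 remove [boh,atuac,fgi] add [upx] -> 5 lines: hbzw ghpn nss upx ccq
Final line count: 5

Answer: 5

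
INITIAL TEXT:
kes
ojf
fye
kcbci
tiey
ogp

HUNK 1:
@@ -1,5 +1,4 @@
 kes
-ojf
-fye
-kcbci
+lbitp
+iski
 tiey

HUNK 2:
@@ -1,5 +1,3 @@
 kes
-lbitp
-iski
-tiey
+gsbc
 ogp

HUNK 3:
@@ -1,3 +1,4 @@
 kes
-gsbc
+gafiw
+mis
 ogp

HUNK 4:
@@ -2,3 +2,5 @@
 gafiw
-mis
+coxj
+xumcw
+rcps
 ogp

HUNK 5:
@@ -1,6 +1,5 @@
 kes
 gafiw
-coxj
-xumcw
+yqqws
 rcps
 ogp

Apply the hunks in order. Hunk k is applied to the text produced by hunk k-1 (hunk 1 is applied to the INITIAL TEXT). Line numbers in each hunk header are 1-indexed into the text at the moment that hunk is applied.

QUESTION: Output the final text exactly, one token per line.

Answer: kes
gafiw
yqqws
rcps
ogp

Derivation:
Hunk 1: at line 1 remove [ojf,fye,kcbci] add [lbitp,iski] -> 5 lines: kes lbitp iski tiey ogp
Hunk 2: at line 1 remove [lbitp,iski,tiey] add [gsbc] -> 3 lines: kes gsbc ogp
Hunk 3: at line 1 remove [gsbc] add [gafiw,mis] -> 4 lines: kes gafiw mis ogp
Hunk 4: at line 2 remove [mis] add [coxj,xumcw,rcps] -> 6 lines: kes gafiw coxj xumcw rcps ogp
Hunk 5: at line 1 remove [coxj,xumcw] add [yqqws] -> 5 lines: kes gafiw yqqws rcps ogp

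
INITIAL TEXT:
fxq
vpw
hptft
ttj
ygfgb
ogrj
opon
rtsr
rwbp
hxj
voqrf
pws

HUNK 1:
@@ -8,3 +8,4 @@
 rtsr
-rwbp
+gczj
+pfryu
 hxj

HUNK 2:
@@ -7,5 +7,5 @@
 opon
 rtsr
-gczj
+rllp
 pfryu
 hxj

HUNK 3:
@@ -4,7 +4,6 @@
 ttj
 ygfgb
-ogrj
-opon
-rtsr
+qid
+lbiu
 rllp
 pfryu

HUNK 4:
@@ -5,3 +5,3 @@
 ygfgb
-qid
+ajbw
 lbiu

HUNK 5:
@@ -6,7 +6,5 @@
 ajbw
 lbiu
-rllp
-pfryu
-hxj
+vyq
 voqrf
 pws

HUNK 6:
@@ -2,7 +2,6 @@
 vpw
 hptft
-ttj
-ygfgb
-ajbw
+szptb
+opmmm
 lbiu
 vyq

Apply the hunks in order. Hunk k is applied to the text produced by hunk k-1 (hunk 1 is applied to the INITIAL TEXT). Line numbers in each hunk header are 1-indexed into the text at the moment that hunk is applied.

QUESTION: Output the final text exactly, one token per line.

Answer: fxq
vpw
hptft
szptb
opmmm
lbiu
vyq
voqrf
pws

Derivation:
Hunk 1: at line 8 remove [rwbp] add [gczj,pfryu] -> 13 lines: fxq vpw hptft ttj ygfgb ogrj opon rtsr gczj pfryu hxj voqrf pws
Hunk 2: at line 7 remove [gczj] add [rllp] -> 13 lines: fxq vpw hptft ttj ygfgb ogrj opon rtsr rllp pfryu hxj voqrf pws
Hunk 3: at line 4 remove [ogrj,opon,rtsr] add [qid,lbiu] -> 12 lines: fxq vpw hptft ttj ygfgb qid lbiu rllp pfryu hxj voqrf pws
Hunk 4: at line 5 remove [qid] add [ajbw] -> 12 lines: fxq vpw hptft ttj ygfgb ajbw lbiu rllp pfryu hxj voqrf pws
Hunk 5: at line 6 remove [rllp,pfryu,hxj] add [vyq] -> 10 lines: fxq vpw hptft ttj ygfgb ajbw lbiu vyq voqrf pws
Hunk 6: at line 2 remove [ttj,ygfgb,ajbw] add [szptb,opmmm] -> 9 lines: fxq vpw hptft szptb opmmm lbiu vyq voqrf pws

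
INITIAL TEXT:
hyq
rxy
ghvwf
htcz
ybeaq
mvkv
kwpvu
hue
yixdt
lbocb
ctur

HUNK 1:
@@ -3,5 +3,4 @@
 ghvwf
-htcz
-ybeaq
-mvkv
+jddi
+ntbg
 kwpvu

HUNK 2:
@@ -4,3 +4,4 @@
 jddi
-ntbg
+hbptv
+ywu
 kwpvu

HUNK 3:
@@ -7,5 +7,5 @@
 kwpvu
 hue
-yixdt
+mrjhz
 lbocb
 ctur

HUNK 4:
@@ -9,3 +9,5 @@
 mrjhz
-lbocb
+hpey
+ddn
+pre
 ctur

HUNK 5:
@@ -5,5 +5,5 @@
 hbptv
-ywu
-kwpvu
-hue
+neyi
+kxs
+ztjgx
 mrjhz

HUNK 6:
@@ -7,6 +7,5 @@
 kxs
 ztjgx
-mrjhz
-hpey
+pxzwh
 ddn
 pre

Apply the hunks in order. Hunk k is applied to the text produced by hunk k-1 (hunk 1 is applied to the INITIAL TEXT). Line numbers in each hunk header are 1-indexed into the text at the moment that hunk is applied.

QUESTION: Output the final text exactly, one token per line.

Hunk 1: at line 3 remove [htcz,ybeaq,mvkv] add [jddi,ntbg] -> 10 lines: hyq rxy ghvwf jddi ntbg kwpvu hue yixdt lbocb ctur
Hunk 2: at line 4 remove [ntbg] add [hbptv,ywu] -> 11 lines: hyq rxy ghvwf jddi hbptv ywu kwpvu hue yixdt lbocb ctur
Hunk 3: at line 7 remove [yixdt] add [mrjhz] -> 11 lines: hyq rxy ghvwf jddi hbptv ywu kwpvu hue mrjhz lbocb ctur
Hunk 4: at line 9 remove [lbocb] add [hpey,ddn,pre] -> 13 lines: hyq rxy ghvwf jddi hbptv ywu kwpvu hue mrjhz hpey ddn pre ctur
Hunk 5: at line 5 remove [ywu,kwpvu,hue] add [neyi,kxs,ztjgx] -> 13 lines: hyq rxy ghvwf jddi hbptv neyi kxs ztjgx mrjhz hpey ddn pre ctur
Hunk 6: at line 7 remove [mrjhz,hpey] add [pxzwh] -> 12 lines: hyq rxy ghvwf jddi hbptv neyi kxs ztjgx pxzwh ddn pre ctur

Answer: hyq
rxy
ghvwf
jddi
hbptv
neyi
kxs
ztjgx
pxzwh
ddn
pre
ctur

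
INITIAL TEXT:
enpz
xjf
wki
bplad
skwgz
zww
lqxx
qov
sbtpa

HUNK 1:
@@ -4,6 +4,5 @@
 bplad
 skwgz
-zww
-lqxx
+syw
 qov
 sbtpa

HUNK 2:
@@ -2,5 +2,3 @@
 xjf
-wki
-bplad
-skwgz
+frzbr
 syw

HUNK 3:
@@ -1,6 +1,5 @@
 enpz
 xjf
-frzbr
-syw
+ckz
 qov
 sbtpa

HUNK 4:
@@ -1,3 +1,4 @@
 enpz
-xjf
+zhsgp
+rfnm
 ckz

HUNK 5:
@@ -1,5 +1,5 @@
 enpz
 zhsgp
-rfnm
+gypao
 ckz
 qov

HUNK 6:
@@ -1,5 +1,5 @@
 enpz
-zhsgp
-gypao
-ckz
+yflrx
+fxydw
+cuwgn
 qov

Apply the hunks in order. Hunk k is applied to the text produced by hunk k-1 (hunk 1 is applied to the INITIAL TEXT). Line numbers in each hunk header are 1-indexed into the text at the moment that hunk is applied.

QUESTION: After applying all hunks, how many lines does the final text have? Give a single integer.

Answer: 6

Derivation:
Hunk 1: at line 4 remove [zww,lqxx] add [syw] -> 8 lines: enpz xjf wki bplad skwgz syw qov sbtpa
Hunk 2: at line 2 remove [wki,bplad,skwgz] add [frzbr] -> 6 lines: enpz xjf frzbr syw qov sbtpa
Hunk 3: at line 1 remove [frzbr,syw] add [ckz] -> 5 lines: enpz xjf ckz qov sbtpa
Hunk 4: at line 1 remove [xjf] add [zhsgp,rfnm] -> 6 lines: enpz zhsgp rfnm ckz qov sbtpa
Hunk 5: at line 1 remove [rfnm] add [gypao] -> 6 lines: enpz zhsgp gypao ckz qov sbtpa
Hunk 6: at line 1 remove [zhsgp,gypao,ckz] add [yflrx,fxydw,cuwgn] -> 6 lines: enpz yflrx fxydw cuwgn qov sbtpa
Final line count: 6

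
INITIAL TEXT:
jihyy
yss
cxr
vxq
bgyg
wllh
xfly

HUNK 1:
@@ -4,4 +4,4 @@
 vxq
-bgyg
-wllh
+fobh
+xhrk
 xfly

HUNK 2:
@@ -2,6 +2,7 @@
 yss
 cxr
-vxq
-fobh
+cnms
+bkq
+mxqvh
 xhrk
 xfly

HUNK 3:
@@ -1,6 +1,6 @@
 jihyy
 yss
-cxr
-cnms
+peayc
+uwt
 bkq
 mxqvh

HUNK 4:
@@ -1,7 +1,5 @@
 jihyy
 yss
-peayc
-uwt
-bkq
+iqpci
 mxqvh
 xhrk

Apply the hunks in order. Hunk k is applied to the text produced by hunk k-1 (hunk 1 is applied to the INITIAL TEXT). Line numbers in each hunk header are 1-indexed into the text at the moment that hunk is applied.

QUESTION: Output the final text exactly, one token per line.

Answer: jihyy
yss
iqpci
mxqvh
xhrk
xfly

Derivation:
Hunk 1: at line 4 remove [bgyg,wllh] add [fobh,xhrk] -> 7 lines: jihyy yss cxr vxq fobh xhrk xfly
Hunk 2: at line 2 remove [vxq,fobh] add [cnms,bkq,mxqvh] -> 8 lines: jihyy yss cxr cnms bkq mxqvh xhrk xfly
Hunk 3: at line 1 remove [cxr,cnms] add [peayc,uwt] -> 8 lines: jihyy yss peayc uwt bkq mxqvh xhrk xfly
Hunk 4: at line 1 remove [peayc,uwt,bkq] add [iqpci] -> 6 lines: jihyy yss iqpci mxqvh xhrk xfly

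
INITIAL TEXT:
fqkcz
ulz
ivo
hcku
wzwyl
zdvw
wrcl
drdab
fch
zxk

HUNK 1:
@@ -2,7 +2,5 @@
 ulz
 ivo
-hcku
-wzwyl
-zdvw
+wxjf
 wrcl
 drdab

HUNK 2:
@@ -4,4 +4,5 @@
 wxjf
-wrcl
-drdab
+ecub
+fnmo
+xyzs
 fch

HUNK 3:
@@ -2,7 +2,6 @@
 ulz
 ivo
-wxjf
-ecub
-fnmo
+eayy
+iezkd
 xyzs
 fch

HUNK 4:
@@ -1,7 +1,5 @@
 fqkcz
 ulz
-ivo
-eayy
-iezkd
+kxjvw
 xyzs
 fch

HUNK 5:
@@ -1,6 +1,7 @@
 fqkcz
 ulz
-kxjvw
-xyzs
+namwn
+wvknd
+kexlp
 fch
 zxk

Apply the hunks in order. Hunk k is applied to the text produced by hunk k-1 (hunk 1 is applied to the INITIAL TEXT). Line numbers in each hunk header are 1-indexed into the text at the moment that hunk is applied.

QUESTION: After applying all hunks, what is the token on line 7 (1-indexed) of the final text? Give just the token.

Answer: zxk

Derivation:
Hunk 1: at line 2 remove [hcku,wzwyl,zdvw] add [wxjf] -> 8 lines: fqkcz ulz ivo wxjf wrcl drdab fch zxk
Hunk 2: at line 4 remove [wrcl,drdab] add [ecub,fnmo,xyzs] -> 9 lines: fqkcz ulz ivo wxjf ecub fnmo xyzs fch zxk
Hunk 3: at line 2 remove [wxjf,ecub,fnmo] add [eayy,iezkd] -> 8 lines: fqkcz ulz ivo eayy iezkd xyzs fch zxk
Hunk 4: at line 1 remove [ivo,eayy,iezkd] add [kxjvw] -> 6 lines: fqkcz ulz kxjvw xyzs fch zxk
Hunk 5: at line 1 remove [kxjvw,xyzs] add [namwn,wvknd,kexlp] -> 7 lines: fqkcz ulz namwn wvknd kexlp fch zxk
Final line 7: zxk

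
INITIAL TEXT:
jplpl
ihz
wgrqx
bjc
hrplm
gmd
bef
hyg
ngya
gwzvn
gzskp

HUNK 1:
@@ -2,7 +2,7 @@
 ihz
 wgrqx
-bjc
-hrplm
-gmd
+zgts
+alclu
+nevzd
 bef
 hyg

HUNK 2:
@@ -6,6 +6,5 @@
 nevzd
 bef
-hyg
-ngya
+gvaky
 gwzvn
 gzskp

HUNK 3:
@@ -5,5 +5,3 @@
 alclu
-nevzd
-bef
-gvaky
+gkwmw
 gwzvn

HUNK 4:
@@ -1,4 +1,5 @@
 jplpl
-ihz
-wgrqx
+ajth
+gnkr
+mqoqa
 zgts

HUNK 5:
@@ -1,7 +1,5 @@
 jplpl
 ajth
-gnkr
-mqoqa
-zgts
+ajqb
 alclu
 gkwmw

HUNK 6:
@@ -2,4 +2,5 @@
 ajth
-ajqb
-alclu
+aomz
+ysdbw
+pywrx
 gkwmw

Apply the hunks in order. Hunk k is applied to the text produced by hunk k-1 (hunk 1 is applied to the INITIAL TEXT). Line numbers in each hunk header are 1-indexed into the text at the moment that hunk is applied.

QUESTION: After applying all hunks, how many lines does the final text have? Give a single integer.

Answer: 8

Derivation:
Hunk 1: at line 2 remove [bjc,hrplm,gmd] add [zgts,alclu,nevzd] -> 11 lines: jplpl ihz wgrqx zgts alclu nevzd bef hyg ngya gwzvn gzskp
Hunk 2: at line 6 remove [hyg,ngya] add [gvaky] -> 10 lines: jplpl ihz wgrqx zgts alclu nevzd bef gvaky gwzvn gzskp
Hunk 3: at line 5 remove [nevzd,bef,gvaky] add [gkwmw] -> 8 lines: jplpl ihz wgrqx zgts alclu gkwmw gwzvn gzskp
Hunk 4: at line 1 remove [ihz,wgrqx] add [ajth,gnkr,mqoqa] -> 9 lines: jplpl ajth gnkr mqoqa zgts alclu gkwmw gwzvn gzskp
Hunk 5: at line 1 remove [gnkr,mqoqa,zgts] add [ajqb] -> 7 lines: jplpl ajth ajqb alclu gkwmw gwzvn gzskp
Hunk 6: at line 2 remove [ajqb,alclu] add [aomz,ysdbw,pywrx] -> 8 lines: jplpl ajth aomz ysdbw pywrx gkwmw gwzvn gzskp
Final line count: 8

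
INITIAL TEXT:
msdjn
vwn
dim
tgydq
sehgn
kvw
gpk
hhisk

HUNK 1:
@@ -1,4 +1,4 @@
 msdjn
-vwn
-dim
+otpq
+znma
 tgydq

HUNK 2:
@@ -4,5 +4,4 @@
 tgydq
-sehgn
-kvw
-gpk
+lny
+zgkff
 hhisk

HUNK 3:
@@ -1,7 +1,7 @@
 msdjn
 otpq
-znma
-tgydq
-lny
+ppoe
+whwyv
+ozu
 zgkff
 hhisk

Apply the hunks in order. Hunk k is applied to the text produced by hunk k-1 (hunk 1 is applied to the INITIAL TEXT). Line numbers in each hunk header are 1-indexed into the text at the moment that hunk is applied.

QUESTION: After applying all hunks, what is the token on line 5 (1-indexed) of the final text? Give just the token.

Answer: ozu

Derivation:
Hunk 1: at line 1 remove [vwn,dim] add [otpq,znma] -> 8 lines: msdjn otpq znma tgydq sehgn kvw gpk hhisk
Hunk 2: at line 4 remove [sehgn,kvw,gpk] add [lny,zgkff] -> 7 lines: msdjn otpq znma tgydq lny zgkff hhisk
Hunk 3: at line 1 remove [znma,tgydq,lny] add [ppoe,whwyv,ozu] -> 7 lines: msdjn otpq ppoe whwyv ozu zgkff hhisk
Final line 5: ozu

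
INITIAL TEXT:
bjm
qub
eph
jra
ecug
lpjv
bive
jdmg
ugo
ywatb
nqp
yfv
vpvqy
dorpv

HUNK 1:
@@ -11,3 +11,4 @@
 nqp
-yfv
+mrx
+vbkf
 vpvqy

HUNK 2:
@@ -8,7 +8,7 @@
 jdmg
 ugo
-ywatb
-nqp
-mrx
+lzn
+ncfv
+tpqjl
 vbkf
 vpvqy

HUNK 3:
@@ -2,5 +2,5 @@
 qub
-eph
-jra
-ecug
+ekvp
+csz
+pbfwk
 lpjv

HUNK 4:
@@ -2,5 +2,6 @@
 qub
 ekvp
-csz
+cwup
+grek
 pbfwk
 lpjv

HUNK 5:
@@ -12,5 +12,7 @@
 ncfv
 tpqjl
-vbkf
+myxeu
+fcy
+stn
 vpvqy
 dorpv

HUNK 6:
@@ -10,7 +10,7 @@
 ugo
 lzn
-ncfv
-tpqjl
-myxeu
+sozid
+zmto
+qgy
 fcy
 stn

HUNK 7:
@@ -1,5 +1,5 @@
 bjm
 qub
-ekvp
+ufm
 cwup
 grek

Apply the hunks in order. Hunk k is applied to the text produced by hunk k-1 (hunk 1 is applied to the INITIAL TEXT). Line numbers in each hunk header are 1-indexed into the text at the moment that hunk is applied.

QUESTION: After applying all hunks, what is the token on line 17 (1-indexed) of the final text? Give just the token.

Hunk 1: at line 11 remove [yfv] add [mrx,vbkf] -> 15 lines: bjm qub eph jra ecug lpjv bive jdmg ugo ywatb nqp mrx vbkf vpvqy dorpv
Hunk 2: at line 8 remove [ywatb,nqp,mrx] add [lzn,ncfv,tpqjl] -> 15 lines: bjm qub eph jra ecug lpjv bive jdmg ugo lzn ncfv tpqjl vbkf vpvqy dorpv
Hunk 3: at line 2 remove [eph,jra,ecug] add [ekvp,csz,pbfwk] -> 15 lines: bjm qub ekvp csz pbfwk lpjv bive jdmg ugo lzn ncfv tpqjl vbkf vpvqy dorpv
Hunk 4: at line 2 remove [csz] add [cwup,grek] -> 16 lines: bjm qub ekvp cwup grek pbfwk lpjv bive jdmg ugo lzn ncfv tpqjl vbkf vpvqy dorpv
Hunk 5: at line 12 remove [vbkf] add [myxeu,fcy,stn] -> 18 lines: bjm qub ekvp cwup grek pbfwk lpjv bive jdmg ugo lzn ncfv tpqjl myxeu fcy stn vpvqy dorpv
Hunk 6: at line 10 remove [ncfv,tpqjl,myxeu] add [sozid,zmto,qgy] -> 18 lines: bjm qub ekvp cwup grek pbfwk lpjv bive jdmg ugo lzn sozid zmto qgy fcy stn vpvqy dorpv
Hunk 7: at line 1 remove [ekvp] add [ufm] -> 18 lines: bjm qub ufm cwup grek pbfwk lpjv bive jdmg ugo lzn sozid zmto qgy fcy stn vpvqy dorpv
Final line 17: vpvqy

Answer: vpvqy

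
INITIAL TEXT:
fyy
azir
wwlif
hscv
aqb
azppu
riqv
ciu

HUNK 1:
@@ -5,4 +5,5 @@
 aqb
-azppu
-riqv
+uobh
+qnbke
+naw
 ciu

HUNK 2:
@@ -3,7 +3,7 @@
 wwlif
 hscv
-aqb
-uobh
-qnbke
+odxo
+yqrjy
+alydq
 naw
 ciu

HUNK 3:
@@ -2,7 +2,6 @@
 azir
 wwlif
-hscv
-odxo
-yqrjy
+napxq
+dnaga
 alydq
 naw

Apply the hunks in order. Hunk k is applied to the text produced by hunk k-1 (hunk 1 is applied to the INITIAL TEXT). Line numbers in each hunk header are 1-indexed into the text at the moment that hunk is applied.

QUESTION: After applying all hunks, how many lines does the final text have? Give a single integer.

Hunk 1: at line 5 remove [azppu,riqv] add [uobh,qnbke,naw] -> 9 lines: fyy azir wwlif hscv aqb uobh qnbke naw ciu
Hunk 2: at line 3 remove [aqb,uobh,qnbke] add [odxo,yqrjy,alydq] -> 9 lines: fyy azir wwlif hscv odxo yqrjy alydq naw ciu
Hunk 3: at line 2 remove [hscv,odxo,yqrjy] add [napxq,dnaga] -> 8 lines: fyy azir wwlif napxq dnaga alydq naw ciu
Final line count: 8

Answer: 8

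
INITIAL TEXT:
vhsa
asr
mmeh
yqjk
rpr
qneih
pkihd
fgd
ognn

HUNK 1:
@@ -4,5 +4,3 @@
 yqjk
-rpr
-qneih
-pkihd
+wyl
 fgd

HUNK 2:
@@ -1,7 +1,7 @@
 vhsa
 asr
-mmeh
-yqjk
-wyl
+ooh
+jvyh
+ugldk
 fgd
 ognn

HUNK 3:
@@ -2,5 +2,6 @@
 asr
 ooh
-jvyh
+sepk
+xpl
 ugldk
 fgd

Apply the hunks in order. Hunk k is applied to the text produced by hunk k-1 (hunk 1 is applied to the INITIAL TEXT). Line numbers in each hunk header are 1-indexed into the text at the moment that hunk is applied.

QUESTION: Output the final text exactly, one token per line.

Hunk 1: at line 4 remove [rpr,qneih,pkihd] add [wyl] -> 7 lines: vhsa asr mmeh yqjk wyl fgd ognn
Hunk 2: at line 1 remove [mmeh,yqjk,wyl] add [ooh,jvyh,ugldk] -> 7 lines: vhsa asr ooh jvyh ugldk fgd ognn
Hunk 3: at line 2 remove [jvyh] add [sepk,xpl] -> 8 lines: vhsa asr ooh sepk xpl ugldk fgd ognn

Answer: vhsa
asr
ooh
sepk
xpl
ugldk
fgd
ognn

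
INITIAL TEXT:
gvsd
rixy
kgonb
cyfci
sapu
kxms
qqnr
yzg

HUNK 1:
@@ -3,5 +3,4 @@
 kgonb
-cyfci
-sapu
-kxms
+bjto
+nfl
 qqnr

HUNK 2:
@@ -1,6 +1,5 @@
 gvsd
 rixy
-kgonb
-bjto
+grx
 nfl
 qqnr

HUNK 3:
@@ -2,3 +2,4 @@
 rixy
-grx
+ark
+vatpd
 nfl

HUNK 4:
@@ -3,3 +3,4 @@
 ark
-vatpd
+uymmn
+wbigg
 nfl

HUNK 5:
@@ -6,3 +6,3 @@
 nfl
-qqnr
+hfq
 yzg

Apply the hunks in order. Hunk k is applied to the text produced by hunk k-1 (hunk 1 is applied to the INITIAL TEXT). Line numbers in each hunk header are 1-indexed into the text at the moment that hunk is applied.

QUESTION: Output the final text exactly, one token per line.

Answer: gvsd
rixy
ark
uymmn
wbigg
nfl
hfq
yzg

Derivation:
Hunk 1: at line 3 remove [cyfci,sapu,kxms] add [bjto,nfl] -> 7 lines: gvsd rixy kgonb bjto nfl qqnr yzg
Hunk 2: at line 1 remove [kgonb,bjto] add [grx] -> 6 lines: gvsd rixy grx nfl qqnr yzg
Hunk 3: at line 2 remove [grx] add [ark,vatpd] -> 7 lines: gvsd rixy ark vatpd nfl qqnr yzg
Hunk 4: at line 3 remove [vatpd] add [uymmn,wbigg] -> 8 lines: gvsd rixy ark uymmn wbigg nfl qqnr yzg
Hunk 5: at line 6 remove [qqnr] add [hfq] -> 8 lines: gvsd rixy ark uymmn wbigg nfl hfq yzg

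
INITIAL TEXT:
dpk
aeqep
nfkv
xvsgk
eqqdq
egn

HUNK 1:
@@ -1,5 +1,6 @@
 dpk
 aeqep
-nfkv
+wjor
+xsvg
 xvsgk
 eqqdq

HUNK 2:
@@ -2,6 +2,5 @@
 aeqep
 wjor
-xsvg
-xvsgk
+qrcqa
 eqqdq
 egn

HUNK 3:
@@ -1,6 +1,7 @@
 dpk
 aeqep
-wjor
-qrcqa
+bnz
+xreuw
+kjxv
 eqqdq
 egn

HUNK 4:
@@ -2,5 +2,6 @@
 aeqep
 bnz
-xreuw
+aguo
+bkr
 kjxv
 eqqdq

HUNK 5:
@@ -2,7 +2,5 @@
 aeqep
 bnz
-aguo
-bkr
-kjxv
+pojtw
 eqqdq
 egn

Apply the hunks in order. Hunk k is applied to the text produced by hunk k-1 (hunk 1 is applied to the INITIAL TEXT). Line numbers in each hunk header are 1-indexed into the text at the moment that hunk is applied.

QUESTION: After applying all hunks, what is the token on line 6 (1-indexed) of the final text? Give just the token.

Hunk 1: at line 1 remove [nfkv] add [wjor,xsvg] -> 7 lines: dpk aeqep wjor xsvg xvsgk eqqdq egn
Hunk 2: at line 2 remove [xsvg,xvsgk] add [qrcqa] -> 6 lines: dpk aeqep wjor qrcqa eqqdq egn
Hunk 3: at line 1 remove [wjor,qrcqa] add [bnz,xreuw,kjxv] -> 7 lines: dpk aeqep bnz xreuw kjxv eqqdq egn
Hunk 4: at line 2 remove [xreuw] add [aguo,bkr] -> 8 lines: dpk aeqep bnz aguo bkr kjxv eqqdq egn
Hunk 5: at line 2 remove [aguo,bkr,kjxv] add [pojtw] -> 6 lines: dpk aeqep bnz pojtw eqqdq egn
Final line 6: egn

Answer: egn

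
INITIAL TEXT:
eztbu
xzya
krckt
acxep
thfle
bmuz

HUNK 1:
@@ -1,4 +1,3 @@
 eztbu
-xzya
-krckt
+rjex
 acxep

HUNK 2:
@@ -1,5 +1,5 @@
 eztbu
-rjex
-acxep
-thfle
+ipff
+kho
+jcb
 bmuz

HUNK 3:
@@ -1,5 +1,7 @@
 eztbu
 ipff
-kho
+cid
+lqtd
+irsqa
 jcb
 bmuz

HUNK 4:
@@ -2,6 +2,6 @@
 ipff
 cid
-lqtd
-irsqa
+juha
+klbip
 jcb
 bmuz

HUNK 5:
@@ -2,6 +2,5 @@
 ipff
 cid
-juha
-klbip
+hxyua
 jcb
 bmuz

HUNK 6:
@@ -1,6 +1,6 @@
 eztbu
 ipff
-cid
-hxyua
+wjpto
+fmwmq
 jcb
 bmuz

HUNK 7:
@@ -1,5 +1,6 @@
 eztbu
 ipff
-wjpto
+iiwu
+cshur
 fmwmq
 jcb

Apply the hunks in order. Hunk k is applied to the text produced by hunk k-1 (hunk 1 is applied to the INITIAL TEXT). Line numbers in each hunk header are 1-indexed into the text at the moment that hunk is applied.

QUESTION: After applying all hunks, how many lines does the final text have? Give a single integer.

Answer: 7

Derivation:
Hunk 1: at line 1 remove [xzya,krckt] add [rjex] -> 5 lines: eztbu rjex acxep thfle bmuz
Hunk 2: at line 1 remove [rjex,acxep,thfle] add [ipff,kho,jcb] -> 5 lines: eztbu ipff kho jcb bmuz
Hunk 3: at line 1 remove [kho] add [cid,lqtd,irsqa] -> 7 lines: eztbu ipff cid lqtd irsqa jcb bmuz
Hunk 4: at line 2 remove [lqtd,irsqa] add [juha,klbip] -> 7 lines: eztbu ipff cid juha klbip jcb bmuz
Hunk 5: at line 2 remove [juha,klbip] add [hxyua] -> 6 lines: eztbu ipff cid hxyua jcb bmuz
Hunk 6: at line 1 remove [cid,hxyua] add [wjpto,fmwmq] -> 6 lines: eztbu ipff wjpto fmwmq jcb bmuz
Hunk 7: at line 1 remove [wjpto] add [iiwu,cshur] -> 7 lines: eztbu ipff iiwu cshur fmwmq jcb bmuz
Final line count: 7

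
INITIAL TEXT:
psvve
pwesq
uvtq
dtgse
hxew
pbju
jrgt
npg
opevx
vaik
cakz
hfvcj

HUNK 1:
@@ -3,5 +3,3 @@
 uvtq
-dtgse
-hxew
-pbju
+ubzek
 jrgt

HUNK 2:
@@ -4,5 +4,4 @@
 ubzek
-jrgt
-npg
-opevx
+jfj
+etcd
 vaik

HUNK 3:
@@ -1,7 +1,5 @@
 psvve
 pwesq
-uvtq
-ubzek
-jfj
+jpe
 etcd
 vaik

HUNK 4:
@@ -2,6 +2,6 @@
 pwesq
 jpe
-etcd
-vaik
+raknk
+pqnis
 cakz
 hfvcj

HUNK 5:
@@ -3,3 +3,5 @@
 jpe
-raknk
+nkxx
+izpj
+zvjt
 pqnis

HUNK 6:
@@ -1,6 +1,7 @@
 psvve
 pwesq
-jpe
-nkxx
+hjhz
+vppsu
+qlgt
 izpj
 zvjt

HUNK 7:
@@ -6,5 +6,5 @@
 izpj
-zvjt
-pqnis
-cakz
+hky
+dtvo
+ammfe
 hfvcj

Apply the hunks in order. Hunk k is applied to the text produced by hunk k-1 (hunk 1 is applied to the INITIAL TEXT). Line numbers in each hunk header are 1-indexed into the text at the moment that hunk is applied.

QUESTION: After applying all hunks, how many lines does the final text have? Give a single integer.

Hunk 1: at line 3 remove [dtgse,hxew,pbju] add [ubzek] -> 10 lines: psvve pwesq uvtq ubzek jrgt npg opevx vaik cakz hfvcj
Hunk 2: at line 4 remove [jrgt,npg,opevx] add [jfj,etcd] -> 9 lines: psvve pwesq uvtq ubzek jfj etcd vaik cakz hfvcj
Hunk 3: at line 1 remove [uvtq,ubzek,jfj] add [jpe] -> 7 lines: psvve pwesq jpe etcd vaik cakz hfvcj
Hunk 4: at line 2 remove [etcd,vaik] add [raknk,pqnis] -> 7 lines: psvve pwesq jpe raknk pqnis cakz hfvcj
Hunk 5: at line 3 remove [raknk] add [nkxx,izpj,zvjt] -> 9 lines: psvve pwesq jpe nkxx izpj zvjt pqnis cakz hfvcj
Hunk 6: at line 1 remove [jpe,nkxx] add [hjhz,vppsu,qlgt] -> 10 lines: psvve pwesq hjhz vppsu qlgt izpj zvjt pqnis cakz hfvcj
Hunk 7: at line 6 remove [zvjt,pqnis,cakz] add [hky,dtvo,ammfe] -> 10 lines: psvve pwesq hjhz vppsu qlgt izpj hky dtvo ammfe hfvcj
Final line count: 10

Answer: 10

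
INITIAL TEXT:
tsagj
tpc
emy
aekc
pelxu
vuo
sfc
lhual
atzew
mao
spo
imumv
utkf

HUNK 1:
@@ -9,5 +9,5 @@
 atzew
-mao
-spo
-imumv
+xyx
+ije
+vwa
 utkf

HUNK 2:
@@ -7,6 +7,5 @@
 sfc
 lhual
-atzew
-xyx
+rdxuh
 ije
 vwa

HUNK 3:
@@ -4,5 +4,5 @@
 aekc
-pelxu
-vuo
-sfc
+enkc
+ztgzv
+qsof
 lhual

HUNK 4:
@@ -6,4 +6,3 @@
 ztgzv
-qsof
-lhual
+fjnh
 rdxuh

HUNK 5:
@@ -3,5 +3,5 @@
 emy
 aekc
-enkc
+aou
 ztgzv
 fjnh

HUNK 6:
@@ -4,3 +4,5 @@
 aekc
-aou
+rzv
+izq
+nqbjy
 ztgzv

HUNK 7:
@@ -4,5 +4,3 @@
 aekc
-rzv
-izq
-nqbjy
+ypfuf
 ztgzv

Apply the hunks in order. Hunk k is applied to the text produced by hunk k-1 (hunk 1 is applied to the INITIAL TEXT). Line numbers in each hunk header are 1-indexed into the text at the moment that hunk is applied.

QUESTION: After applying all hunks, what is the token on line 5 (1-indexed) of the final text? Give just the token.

Hunk 1: at line 9 remove [mao,spo,imumv] add [xyx,ije,vwa] -> 13 lines: tsagj tpc emy aekc pelxu vuo sfc lhual atzew xyx ije vwa utkf
Hunk 2: at line 7 remove [atzew,xyx] add [rdxuh] -> 12 lines: tsagj tpc emy aekc pelxu vuo sfc lhual rdxuh ije vwa utkf
Hunk 3: at line 4 remove [pelxu,vuo,sfc] add [enkc,ztgzv,qsof] -> 12 lines: tsagj tpc emy aekc enkc ztgzv qsof lhual rdxuh ije vwa utkf
Hunk 4: at line 6 remove [qsof,lhual] add [fjnh] -> 11 lines: tsagj tpc emy aekc enkc ztgzv fjnh rdxuh ije vwa utkf
Hunk 5: at line 3 remove [enkc] add [aou] -> 11 lines: tsagj tpc emy aekc aou ztgzv fjnh rdxuh ije vwa utkf
Hunk 6: at line 4 remove [aou] add [rzv,izq,nqbjy] -> 13 lines: tsagj tpc emy aekc rzv izq nqbjy ztgzv fjnh rdxuh ije vwa utkf
Hunk 7: at line 4 remove [rzv,izq,nqbjy] add [ypfuf] -> 11 lines: tsagj tpc emy aekc ypfuf ztgzv fjnh rdxuh ije vwa utkf
Final line 5: ypfuf

Answer: ypfuf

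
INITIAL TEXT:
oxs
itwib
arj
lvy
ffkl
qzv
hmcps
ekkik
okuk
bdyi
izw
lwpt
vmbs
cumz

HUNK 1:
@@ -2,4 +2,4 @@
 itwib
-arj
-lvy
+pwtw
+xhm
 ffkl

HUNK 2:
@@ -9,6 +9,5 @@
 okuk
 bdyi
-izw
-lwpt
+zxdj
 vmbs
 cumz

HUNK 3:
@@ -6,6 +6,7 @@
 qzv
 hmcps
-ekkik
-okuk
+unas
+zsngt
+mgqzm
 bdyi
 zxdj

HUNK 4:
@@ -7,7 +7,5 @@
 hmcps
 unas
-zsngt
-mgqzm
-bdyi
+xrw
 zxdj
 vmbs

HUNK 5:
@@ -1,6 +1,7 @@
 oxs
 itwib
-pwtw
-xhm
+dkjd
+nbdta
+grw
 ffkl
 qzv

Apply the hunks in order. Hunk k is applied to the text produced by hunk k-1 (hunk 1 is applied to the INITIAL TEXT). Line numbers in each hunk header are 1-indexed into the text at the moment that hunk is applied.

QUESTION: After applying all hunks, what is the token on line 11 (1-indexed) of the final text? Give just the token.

Answer: zxdj

Derivation:
Hunk 1: at line 2 remove [arj,lvy] add [pwtw,xhm] -> 14 lines: oxs itwib pwtw xhm ffkl qzv hmcps ekkik okuk bdyi izw lwpt vmbs cumz
Hunk 2: at line 9 remove [izw,lwpt] add [zxdj] -> 13 lines: oxs itwib pwtw xhm ffkl qzv hmcps ekkik okuk bdyi zxdj vmbs cumz
Hunk 3: at line 6 remove [ekkik,okuk] add [unas,zsngt,mgqzm] -> 14 lines: oxs itwib pwtw xhm ffkl qzv hmcps unas zsngt mgqzm bdyi zxdj vmbs cumz
Hunk 4: at line 7 remove [zsngt,mgqzm,bdyi] add [xrw] -> 12 lines: oxs itwib pwtw xhm ffkl qzv hmcps unas xrw zxdj vmbs cumz
Hunk 5: at line 1 remove [pwtw,xhm] add [dkjd,nbdta,grw] -> 13 lines: oxs itwib dkjd nbdta grw ffkl qzv hmcps unas xrw zxdj vmbs cumz
Final line 11: zxdj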